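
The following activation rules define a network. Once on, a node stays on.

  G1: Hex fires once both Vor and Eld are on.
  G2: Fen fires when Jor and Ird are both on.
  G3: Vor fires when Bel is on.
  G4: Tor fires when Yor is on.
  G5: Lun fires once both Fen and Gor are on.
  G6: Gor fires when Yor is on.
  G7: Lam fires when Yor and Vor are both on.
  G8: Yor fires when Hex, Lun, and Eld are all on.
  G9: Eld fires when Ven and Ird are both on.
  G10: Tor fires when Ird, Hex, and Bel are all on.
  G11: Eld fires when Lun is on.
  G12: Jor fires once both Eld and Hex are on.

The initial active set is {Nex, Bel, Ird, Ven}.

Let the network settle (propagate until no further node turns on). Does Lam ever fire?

No

Lam would need Yor and Vor (G7), but Yor never turns on.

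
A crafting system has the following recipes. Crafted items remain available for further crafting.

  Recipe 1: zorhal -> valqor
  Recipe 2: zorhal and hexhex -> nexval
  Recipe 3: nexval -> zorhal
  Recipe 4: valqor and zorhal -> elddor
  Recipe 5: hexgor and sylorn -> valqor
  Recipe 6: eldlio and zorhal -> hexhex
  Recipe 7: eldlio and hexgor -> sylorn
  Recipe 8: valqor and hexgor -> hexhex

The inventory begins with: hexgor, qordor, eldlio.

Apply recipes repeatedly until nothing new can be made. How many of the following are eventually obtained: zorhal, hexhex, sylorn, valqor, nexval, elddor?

eldlio and hexgor -> sylorn (Recipe 7).
Using Recipe 5, hexgor and sylorn make valqor.
Using Recipe 8, valqor and hexgor make hexhex.
zorhal would need nexval (Recipe 3), but nexval is never obtained.
hexhex: reached.
sylorn: reached.
valqor: reached.
nexval would need zorhal and hexhex (Recipe 2), but zorhal is never obtained.
elddor would need valqor and zorhal (Recipe 4), but zorhal is never obtained.
Reached: hexhex, sylorn, and valqor — 3 of the 6.

3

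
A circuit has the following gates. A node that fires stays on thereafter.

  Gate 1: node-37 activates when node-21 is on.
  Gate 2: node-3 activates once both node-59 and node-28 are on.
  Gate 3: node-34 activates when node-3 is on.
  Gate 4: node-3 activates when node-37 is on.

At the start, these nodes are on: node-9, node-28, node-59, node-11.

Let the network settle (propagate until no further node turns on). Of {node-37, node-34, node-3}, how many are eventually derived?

Gate 2: node-59 and node-28 on → node-3 on.
Gate 3: node-3 on → node-34 on.
node-37 would need node-21 (Gate 1), but node-21 never turns on.
node-34: reached.
node-3: reached.
Reached: node-34 and node-3 — 2 of the 3.

2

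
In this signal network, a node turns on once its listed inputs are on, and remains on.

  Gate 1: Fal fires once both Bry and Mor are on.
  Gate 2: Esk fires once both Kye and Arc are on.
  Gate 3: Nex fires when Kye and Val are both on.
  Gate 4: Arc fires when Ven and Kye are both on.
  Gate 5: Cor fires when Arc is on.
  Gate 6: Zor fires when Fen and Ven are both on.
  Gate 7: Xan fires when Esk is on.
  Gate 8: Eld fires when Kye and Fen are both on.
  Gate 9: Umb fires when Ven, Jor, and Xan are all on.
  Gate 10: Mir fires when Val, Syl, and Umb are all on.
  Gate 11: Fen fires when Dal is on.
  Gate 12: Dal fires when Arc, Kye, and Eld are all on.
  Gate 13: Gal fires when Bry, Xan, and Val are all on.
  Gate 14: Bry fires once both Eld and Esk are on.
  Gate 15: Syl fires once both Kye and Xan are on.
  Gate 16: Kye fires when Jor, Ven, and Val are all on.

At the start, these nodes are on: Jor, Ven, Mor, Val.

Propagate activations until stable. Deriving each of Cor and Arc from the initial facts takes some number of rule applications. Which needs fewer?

Arc: Jor, Ven, and Val are on, so Kye fires (Gate 16). Ven and Kye are on, so Arc fires (Gate 4). [2 rule applications]
Cor: Jor, Ven, and Val are on, so Kye fires (Gate 16). Gate 4: Ven and Kye on → Arc on. Gate 5: Arc on → Cor on. [3 rule applications]
Arc needs fewer.

Arc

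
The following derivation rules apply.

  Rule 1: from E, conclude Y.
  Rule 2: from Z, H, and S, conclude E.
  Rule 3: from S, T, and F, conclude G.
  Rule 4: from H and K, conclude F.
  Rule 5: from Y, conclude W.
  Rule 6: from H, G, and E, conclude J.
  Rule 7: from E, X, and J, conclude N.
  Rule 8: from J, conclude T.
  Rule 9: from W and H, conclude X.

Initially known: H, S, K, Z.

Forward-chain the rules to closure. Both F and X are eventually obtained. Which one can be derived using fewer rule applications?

F: H and K hold, so F follows (Rule 4). [1 rule application]
X: From Z, H, and S, Rule 2 gives E. From E, Rule 1 gives Y. From Y, Rule 5 gives W. From W and H, Rule 9 gives X. [4 rule applications]
F needs fewer.

F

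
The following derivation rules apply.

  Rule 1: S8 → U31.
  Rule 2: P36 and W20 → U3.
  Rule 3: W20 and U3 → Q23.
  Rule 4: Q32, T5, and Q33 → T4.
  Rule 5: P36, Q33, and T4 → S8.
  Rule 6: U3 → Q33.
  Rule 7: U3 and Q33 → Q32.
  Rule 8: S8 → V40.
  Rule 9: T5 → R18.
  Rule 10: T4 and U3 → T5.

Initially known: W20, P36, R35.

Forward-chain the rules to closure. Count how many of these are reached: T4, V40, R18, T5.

T4 would need Q32, T5, and Q33 (Rule 4), but T5 is never established.
V40 would need S8 (Rule 8), but S8 is never established.
R18 would need T5 (Rule 9), but T5 is never established.
T5 would need T4 and U3 (Rule 10), but T4 is never established.
None of the 4 are reached.

0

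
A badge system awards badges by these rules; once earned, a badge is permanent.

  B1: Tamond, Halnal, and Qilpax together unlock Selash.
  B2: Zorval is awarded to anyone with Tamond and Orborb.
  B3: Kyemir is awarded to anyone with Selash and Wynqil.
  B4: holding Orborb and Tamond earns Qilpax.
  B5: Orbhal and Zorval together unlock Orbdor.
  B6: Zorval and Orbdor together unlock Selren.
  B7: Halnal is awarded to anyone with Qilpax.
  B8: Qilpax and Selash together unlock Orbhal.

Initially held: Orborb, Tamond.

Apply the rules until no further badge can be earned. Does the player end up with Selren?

With Orborb and Tamond, Qilpax is earned (B4).
With Tamond and Orborb, Zorval is earned (B2).
With Qilpax, Halnal is earned (B7).
With Tamond, Halnal, and Qilpax, Selash is earned (B1).
With Qilpax and Selash, Orbhal is earned (B8).
With Orbhal and Zorval, Orbdor is earned (B5).
With Zorval and Orbdor, Selren is earned (B6).

Yes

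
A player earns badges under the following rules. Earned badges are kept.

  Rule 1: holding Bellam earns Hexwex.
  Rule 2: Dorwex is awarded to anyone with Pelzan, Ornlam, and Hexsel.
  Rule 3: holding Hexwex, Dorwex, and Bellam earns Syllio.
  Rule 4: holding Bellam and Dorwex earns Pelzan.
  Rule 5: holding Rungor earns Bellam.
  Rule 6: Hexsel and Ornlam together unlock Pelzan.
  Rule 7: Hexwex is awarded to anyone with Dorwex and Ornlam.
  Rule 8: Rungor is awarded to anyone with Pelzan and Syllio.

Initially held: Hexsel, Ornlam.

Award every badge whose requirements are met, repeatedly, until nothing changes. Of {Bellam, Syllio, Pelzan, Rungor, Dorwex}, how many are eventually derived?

2

With Hexsel and Ornlam, Pelzan is earned (Rule 6).
With Pelzan, Ornlam, and Hexsel, Dorwex is earned (Rule 2).
Bellam would need Rungor (Rule 5), but Rungor is never earned.
Syllio would need Hexwex, Dorwex, and Bellam (Rule 3), but Bellam is never earned.
Pelzan: reached.
Rungor would need Pelzan and Syllio (Rule 8), but Syllio is never earned.
Dorwex: reached.
Reached: Pelzan and Dorwex — 2 of the 5.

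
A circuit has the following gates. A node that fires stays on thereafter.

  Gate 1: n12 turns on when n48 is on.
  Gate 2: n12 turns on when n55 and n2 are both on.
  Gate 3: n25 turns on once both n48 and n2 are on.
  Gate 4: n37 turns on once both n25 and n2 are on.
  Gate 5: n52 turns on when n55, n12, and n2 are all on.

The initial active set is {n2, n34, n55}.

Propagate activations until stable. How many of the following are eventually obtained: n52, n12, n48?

Gate 2: n55 and n2 on → n12 on.
Gate 5: n55, n12, and n2 on → n52 on.
n52: reached.
n12: reached.
No rule produces n48, and it is not given.
Reached: n52 and n12 — 2 of the 3.

2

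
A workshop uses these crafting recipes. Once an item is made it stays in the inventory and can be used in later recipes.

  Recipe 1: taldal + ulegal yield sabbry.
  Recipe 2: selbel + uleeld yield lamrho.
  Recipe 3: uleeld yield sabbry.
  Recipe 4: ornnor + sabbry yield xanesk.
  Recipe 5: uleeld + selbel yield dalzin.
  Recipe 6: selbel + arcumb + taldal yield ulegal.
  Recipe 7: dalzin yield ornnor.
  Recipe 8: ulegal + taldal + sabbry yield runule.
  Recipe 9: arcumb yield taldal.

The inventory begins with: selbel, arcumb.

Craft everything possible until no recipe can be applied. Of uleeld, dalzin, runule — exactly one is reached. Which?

arcumb → taldal (Recipe 9).
Using Recipe 6, selbel, arcumb, and taldal make ulegal.
taldal + ulegal → sabbry (Recipe 1).
ulegal + taldal + sabbry → runule (Recipe 8).
No rule produces uleeld, and it is not given. dalzin would need uleeld and selbel (Recipe 5), but uleeld is never obtained.

runule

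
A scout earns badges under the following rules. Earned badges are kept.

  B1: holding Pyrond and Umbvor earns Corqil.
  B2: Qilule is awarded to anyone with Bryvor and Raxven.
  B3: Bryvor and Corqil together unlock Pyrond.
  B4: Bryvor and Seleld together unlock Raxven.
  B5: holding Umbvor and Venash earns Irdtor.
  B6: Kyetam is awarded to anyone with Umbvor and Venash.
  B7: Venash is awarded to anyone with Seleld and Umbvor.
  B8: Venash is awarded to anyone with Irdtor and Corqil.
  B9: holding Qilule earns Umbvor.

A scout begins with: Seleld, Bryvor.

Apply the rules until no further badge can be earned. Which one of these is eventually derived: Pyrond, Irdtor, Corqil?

Irdtor

With Bryvor and Seleld, Raxven is earned (B4).
With Bryvor and Raxven, Qilule is earned (B2).
With Qilule, Umbvor is earned (B9).
With Seleld and Umbvor, Venash is earned (B7).
With Umbvor and Venash, Irdtor is earned (B5).
Pyrond would need Bryvor and Corqil (B3), but Corqil is never earned. Corqil would need Pyrond and Umbvor (B1), but Pyrond is never earned.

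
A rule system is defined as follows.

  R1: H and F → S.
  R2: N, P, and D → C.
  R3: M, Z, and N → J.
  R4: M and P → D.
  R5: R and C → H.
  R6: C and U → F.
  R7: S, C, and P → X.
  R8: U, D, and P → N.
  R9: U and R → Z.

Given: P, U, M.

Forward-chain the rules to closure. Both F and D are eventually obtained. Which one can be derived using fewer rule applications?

D

D: M and P hold, so D follows (R4). [1 rule application]
F: From M and P, R4 gives D. U, D, and P hold, so N follows (R8). From N, P, and D, R2 gives C. C and U hold, so F follows (R6). [4 rule applications]
D needs fewer.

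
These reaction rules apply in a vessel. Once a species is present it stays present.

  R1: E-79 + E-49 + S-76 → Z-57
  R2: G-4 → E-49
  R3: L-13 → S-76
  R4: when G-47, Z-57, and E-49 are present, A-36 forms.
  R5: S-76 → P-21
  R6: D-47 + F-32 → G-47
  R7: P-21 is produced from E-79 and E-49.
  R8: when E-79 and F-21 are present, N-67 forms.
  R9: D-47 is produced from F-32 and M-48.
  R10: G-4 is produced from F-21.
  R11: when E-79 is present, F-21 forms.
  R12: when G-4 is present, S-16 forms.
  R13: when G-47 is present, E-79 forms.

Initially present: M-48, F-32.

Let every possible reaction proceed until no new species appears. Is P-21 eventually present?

F-32 and M-48 present → D-47 forms (R9).
D-47 and F-32 present → G-47 forms (R6).
G-47 present → E-79 forms (R13).
E-79 present → F-21 forms (R11).
F-21 present → G-4 forms (R10).
G-4 present → E-49 forms (R2).
E-79 and E-49 present → P-21 forms (R7).

Yes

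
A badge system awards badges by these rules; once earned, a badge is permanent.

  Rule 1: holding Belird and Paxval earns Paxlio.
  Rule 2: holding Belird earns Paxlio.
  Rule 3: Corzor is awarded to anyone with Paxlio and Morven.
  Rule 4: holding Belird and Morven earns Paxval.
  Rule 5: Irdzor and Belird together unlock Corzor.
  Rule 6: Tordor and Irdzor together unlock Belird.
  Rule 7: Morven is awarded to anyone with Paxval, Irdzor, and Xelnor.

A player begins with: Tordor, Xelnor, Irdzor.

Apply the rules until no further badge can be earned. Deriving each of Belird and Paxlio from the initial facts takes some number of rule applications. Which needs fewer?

Belird: With Tordor and Irdzor, Belird is earned (Rule 6). [1 rule application]
Paxlio: With Tordor and Irdzor, Belird is earned (Rule 6). With Belird, Paxlio is earned (Rule 2). [2 rule applications]
Belird needs fewer.

Belird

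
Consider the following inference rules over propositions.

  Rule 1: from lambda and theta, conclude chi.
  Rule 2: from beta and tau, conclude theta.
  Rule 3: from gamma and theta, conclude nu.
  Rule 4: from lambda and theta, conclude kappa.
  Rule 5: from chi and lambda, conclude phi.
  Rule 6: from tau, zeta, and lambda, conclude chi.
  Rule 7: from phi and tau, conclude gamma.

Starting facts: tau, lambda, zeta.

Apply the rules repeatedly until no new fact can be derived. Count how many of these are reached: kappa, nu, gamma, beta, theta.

tau, zeta, and lambda hold, so chi follows (Rule 6).
From chi and lambda, Rule 5 gives phi.
phi and tau hold, so gamma follows (Rule 7).
kappa would need lambda and theta (Rule 4), but theta is never established.
nu would need gamma and theta (Rule 3), but theta is never established.
gamma: reached.
No rule produces beta, and it is not given.
theta would need beta and tau (Rule 2), but beta is never established.
Reached: gamma — 1 of the 5.

1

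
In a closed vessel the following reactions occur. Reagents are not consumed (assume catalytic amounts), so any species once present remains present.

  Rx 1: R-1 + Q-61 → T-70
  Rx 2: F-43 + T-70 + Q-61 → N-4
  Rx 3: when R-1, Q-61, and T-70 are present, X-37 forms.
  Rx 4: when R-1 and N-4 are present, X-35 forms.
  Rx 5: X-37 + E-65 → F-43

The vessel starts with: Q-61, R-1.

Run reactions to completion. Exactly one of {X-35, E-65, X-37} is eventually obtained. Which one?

R-1 and Q-61 present → T-70 forms (Rx 1).
R-1, Q-61, and T-70 present → X-37 forms (Rx 3).
X-35 would need R-1 and N-4 (Rx 4), but N-4 never forms. No rule produces E-65, and it is not given.

X-37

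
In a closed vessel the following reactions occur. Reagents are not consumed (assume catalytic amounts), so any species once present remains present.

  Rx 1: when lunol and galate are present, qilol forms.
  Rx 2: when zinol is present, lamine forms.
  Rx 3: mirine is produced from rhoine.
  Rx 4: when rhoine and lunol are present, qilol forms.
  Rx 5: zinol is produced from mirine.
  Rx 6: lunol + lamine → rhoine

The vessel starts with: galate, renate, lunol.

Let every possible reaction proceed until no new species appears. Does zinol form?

No

zinol would need mirine (Rx 5), but mirine never forms.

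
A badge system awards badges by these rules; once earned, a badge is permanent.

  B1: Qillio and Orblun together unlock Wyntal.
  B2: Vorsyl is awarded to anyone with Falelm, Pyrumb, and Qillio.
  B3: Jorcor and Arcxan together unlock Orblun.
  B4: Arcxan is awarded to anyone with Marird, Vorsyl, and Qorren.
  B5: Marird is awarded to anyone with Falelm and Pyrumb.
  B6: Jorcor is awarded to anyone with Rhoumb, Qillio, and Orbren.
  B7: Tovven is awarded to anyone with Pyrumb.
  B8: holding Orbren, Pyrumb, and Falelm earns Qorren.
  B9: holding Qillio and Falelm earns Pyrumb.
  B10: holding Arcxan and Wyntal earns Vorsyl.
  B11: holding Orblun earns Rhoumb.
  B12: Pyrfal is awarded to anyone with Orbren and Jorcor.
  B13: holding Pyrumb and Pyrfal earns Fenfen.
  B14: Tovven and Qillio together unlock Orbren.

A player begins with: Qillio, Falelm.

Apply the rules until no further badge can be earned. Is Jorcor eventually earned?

Jorcor would need Rhoumb, Qillio, and Orbren (B6), but Rhoumb is never earned.

No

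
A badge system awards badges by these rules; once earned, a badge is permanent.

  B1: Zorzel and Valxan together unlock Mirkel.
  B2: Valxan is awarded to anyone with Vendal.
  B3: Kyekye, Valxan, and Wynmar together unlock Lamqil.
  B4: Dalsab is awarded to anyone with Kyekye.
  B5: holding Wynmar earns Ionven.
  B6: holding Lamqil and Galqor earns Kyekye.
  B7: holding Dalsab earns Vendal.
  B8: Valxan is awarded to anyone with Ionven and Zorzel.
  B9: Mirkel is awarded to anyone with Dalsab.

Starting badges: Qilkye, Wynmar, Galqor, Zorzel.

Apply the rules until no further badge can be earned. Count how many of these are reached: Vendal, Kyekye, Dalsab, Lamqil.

0

Vendal would need Dalsab (B7), but Dalsab is never earned.
Kyekye would need Lamqil and Galqor (B6), but Lamqil is never earned.
Dalsab would need Kyekye (B4), but Kyekye is never earned.
Lamqil would need Kyekye, Valxan, and Wynmar (B3), but Kyekye is never earned.
None of the 4 are reached.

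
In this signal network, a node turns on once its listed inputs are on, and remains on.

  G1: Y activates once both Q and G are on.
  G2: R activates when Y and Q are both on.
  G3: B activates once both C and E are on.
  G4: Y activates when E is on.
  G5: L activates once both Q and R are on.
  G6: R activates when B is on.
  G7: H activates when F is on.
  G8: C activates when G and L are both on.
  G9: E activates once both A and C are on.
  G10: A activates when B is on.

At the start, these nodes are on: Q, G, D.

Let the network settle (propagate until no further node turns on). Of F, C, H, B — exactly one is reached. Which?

Q and G are on, so Y activates (G1).
Y and Q are on, so R activates (G2).
Q and R are on, so L activates (G5).
G and L are on, so C activates (G8).
B would need C and E (G3), but E never turns on. No rule produces F, and it is not given. H would need F (G7), but F never turns on.

C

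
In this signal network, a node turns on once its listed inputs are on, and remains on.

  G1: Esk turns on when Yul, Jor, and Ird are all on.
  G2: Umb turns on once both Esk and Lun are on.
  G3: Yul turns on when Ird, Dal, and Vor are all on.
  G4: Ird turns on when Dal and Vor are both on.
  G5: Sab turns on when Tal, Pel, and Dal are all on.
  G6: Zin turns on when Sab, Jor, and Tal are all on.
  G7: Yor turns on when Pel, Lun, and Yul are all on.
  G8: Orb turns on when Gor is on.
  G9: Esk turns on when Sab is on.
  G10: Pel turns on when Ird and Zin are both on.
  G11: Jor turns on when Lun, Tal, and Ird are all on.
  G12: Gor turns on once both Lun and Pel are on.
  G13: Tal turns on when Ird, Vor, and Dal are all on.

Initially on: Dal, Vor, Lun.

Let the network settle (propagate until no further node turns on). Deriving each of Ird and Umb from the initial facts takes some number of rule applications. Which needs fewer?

Ird

Ird: G4: Dal and Vor on → Ird on. [1 rule application]
Umb: Dal and Vor are on, so Ird turns on (G4). Ird, Vor, and Dal are on, so Tal turns on (G13). G3: Ird, Dal, and Vor on → Yul on. Lun, Tal, and Ird are on, so Jor turns on (G11). Yul, Jor, and Ird are on, so Esk turns on (G1). Esk and Lun are on, so Umb turns on (G2). [6 rule applications]
Ird needs fewer.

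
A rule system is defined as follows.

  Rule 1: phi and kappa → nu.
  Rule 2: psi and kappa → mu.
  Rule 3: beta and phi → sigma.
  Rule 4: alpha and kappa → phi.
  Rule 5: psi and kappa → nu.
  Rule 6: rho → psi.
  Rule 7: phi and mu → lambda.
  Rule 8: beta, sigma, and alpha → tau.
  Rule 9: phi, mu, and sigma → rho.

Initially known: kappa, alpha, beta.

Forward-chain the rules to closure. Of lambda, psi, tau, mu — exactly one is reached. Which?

tau

From alpha and kappa, Rule 4 gives phi.
From beta and phi, Rule 3 gives sigma.
From beta, sigma, and alpha, Rule 8 gives tau.
lambda would need phi and mu (Rule 7), but mu is never established. mu would need psi and kappa (Rule 2), but psi is never established. psi would need rho (Rule 6), but rho is never established.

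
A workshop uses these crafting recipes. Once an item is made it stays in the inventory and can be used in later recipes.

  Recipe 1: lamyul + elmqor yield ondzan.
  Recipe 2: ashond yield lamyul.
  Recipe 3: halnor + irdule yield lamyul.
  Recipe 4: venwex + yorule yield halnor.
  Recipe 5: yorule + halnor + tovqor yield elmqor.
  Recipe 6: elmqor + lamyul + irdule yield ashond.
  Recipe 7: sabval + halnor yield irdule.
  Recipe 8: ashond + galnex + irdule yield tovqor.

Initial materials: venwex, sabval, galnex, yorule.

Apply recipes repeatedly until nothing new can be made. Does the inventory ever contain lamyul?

venwex + yorule → halnor (Recipe 4).
sabval + halnor → irdule (Recipe 7).
Using Recipe 3, halnor and irdule make lamyul.

Yes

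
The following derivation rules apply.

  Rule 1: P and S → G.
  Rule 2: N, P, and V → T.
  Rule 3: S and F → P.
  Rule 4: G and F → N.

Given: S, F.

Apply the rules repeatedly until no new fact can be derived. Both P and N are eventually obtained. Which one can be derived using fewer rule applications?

P

P: S and F hold, so P follows (Rule 3). [1 rule application]
N: From S and F, Rule 3 gives P. From P and S, Rule 1 gives G. G and F hold, so N follows (Rule 4). [3 rule applications]
P needs fewer.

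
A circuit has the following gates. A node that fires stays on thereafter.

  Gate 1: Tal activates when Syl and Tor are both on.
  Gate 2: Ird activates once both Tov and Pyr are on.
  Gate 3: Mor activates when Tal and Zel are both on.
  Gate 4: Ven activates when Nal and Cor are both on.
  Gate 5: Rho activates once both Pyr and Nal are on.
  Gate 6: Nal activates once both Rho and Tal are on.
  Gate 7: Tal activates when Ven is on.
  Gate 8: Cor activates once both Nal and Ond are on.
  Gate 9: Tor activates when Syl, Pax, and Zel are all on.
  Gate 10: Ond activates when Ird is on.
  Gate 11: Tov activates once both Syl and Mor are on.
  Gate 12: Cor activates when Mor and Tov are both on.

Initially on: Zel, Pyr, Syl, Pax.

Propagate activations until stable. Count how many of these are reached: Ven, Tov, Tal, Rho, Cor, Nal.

3

Syl, Pax, and Zel are on, so Tor activates (Gate 9).
Syl and Tor are on, so Tal activates (Gate 1).
Tal and Zel are on, so Mor activates (Gate 3).
Gate 11: Syl and Mor on → Tov on.
Gate 12: Mor and Tov on → Cor on.
Ven would need Nal and Cor (Gate 4), but Nal never turns on.
Tov: reached.
Tal: reached.
Rho would need Pyr and Nal (Gate 5), but Nal never turns on.
Cor: reached.
Nal would need Rho and Tal (Gate 6), but Rho never turns on.
Reached: Tov, Tal, and Cor — 3 of the 6.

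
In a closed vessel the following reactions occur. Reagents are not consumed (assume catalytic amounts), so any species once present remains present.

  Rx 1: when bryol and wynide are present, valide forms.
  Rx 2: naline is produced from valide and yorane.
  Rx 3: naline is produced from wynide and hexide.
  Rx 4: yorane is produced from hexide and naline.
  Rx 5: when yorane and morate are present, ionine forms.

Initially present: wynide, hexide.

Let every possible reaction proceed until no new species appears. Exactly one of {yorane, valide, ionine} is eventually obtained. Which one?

yorane

wynide and hexide present → naline forms (Rx 3).
hexide and naline present → yorane forms (Rx 4).
ionine would need yorane and morate (Rx 5), but morate never forms. valide would need bryol and wynide (Rx 1), but bryol never forms.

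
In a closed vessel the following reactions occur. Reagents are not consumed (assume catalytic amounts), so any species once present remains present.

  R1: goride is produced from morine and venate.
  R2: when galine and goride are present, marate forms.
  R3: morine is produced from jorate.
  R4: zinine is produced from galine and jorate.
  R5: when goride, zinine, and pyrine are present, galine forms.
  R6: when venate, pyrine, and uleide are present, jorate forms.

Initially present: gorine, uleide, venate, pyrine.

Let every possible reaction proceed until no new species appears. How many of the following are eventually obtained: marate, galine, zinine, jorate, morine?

2

venate, pyrine, and uleide present → jorate forms (R6).
jorate present → morine forms (R3).
marate would need galine and goride (R2), but galine never forms.
galine would need goride, zinine, and pyrine (R5), but zinine never forms.
zinine would need galine and jorate (R4), but galine never forms.
jorate: reached.
morine: reached.
Reached: jorate and morine — 2 of the 5.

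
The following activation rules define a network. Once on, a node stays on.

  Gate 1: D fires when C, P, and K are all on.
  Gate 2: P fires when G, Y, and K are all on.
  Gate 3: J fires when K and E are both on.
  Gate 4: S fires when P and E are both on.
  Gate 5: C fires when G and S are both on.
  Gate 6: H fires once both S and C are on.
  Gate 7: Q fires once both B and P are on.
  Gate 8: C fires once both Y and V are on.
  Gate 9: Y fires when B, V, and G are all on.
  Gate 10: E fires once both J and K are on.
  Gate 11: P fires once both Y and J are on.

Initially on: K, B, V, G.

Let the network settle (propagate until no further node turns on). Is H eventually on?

H would need S and C (Gate 6), but S never turns on.

No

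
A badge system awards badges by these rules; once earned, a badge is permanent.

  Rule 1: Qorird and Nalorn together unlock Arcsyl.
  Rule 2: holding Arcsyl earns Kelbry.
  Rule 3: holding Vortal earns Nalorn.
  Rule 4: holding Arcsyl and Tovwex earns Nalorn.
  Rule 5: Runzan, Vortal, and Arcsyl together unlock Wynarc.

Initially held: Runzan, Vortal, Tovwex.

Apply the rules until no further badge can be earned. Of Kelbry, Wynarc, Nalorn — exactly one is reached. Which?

Nalorn

With Vortal, Nalorn is earned (Rule 3).
Kelbry would need Arcsyl (Rule 2), but Arcsyl is never earned. Wynarc would need Runzan, Vortal, and Arcsyl (Rule 5), but Arcsyl is never earned.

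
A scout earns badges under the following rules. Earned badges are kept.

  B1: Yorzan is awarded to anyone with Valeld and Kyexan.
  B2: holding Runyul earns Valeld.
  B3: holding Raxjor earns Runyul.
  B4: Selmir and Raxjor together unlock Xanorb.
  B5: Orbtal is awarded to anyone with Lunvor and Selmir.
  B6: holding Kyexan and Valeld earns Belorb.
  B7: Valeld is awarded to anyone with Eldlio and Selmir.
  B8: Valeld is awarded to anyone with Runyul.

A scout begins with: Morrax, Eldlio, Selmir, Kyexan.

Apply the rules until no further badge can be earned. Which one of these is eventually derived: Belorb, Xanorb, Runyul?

Belorb

With Eldlio and Selmir, Valeld is earned (B7).
With Kyexan and Valeld, Belorb is earned (B6).
Xanorb would need Selmir and Raxjor (B4), but Raxjor is never earned. Runyul would need Raxjor (B3), but Raxjor is never earned.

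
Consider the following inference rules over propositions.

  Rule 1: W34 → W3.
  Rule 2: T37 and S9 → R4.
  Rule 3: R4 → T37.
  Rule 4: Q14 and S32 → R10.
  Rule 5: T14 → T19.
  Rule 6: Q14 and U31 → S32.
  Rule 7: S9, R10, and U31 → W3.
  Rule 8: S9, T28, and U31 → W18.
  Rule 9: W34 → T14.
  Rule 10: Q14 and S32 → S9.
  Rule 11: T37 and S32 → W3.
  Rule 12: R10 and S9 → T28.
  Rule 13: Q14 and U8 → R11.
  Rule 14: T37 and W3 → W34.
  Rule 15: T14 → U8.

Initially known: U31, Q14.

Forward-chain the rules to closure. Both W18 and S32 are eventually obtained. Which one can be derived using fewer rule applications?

S32

S32: Q14 and U31 hold, so S32 follows (Rule 6). [1 rule application]
W18: Q14 and U31 hold, so S32 follows (Rule 6). From Q14 and S32, Rule 4 gives R10. From Q14 and S32, Rule 10 gives S9. R10 and S9 hold, so T28 follows (Rule 12). From S9, T28, and U31, Rule 8 gives W18. [5 rule applications]
S32 needs fewer.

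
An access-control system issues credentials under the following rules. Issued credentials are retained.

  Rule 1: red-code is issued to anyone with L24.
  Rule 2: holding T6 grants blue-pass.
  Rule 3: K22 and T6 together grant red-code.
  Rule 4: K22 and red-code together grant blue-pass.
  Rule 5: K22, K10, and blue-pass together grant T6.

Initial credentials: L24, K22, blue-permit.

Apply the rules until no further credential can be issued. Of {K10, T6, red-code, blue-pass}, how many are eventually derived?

2

Holding L24 grants red-code (Rule 1).
Holding K22 and red-code grants blue-pass (Rule 4).
No rule produces K10, and it is not given.
T6 would need K22, K10, and blue-pass (Rule 5), but K10 is never granted.
red-code: reached.
blue-pass: reached.
Reached: red-code and blue-pass — 2 of the 4.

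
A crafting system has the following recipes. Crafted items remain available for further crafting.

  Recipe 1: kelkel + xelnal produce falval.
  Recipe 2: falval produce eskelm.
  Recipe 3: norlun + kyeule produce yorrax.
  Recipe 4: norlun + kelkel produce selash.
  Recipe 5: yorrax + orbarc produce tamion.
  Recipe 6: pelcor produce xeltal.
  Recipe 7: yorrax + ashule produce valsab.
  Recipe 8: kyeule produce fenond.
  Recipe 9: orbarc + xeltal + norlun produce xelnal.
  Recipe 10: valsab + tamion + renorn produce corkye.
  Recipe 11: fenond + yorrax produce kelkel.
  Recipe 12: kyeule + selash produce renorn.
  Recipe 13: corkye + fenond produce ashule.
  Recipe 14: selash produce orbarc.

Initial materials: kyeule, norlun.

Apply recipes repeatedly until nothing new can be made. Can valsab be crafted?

valsab would need yorrax and ashule (Recipe 7), but ashule is never obtained.

No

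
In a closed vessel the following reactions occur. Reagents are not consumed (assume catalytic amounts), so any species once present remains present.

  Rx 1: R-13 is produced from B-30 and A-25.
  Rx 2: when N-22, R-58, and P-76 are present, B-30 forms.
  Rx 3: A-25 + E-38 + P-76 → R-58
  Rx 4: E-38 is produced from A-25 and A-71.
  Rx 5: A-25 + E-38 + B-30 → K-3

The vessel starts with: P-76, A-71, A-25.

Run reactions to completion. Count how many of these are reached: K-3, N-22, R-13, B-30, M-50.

K-3 would need A-25, E-38, and B-30 (Rx 5), but B-30 never forms.
No rule produces N-22, and it is not given.
R-13 would need B-30 and A-25 (Rx 1), but B-30 never forms.
B-30 would need N-22, R-58, and P-76 (Rx 2), but N-22 never forms.
No rule produces M-50, and it is not given.
None of the 5 are reached.

0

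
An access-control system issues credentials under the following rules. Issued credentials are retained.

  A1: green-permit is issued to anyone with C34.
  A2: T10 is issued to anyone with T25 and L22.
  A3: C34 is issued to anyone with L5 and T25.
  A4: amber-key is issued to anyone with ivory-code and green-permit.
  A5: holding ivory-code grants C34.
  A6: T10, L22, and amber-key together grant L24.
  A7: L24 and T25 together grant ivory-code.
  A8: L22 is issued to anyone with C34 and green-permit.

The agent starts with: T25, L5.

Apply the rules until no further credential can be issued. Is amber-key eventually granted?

amber-key would need ivory-code and green-permit (A4), but ivory-code is never granted.

No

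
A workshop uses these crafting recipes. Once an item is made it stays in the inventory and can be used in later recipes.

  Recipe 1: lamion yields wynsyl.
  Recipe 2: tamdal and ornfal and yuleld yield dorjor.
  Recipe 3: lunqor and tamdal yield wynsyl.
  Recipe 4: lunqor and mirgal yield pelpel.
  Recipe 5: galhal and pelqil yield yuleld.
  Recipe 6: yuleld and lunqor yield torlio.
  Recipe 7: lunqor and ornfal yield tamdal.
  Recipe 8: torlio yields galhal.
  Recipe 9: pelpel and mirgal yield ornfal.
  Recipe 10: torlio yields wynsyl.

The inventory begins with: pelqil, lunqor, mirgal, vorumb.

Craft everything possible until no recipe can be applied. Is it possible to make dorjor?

No

dorjor would need tamdal, ornfal, and yuleld (Recipe 2), but yuleld is never obtained.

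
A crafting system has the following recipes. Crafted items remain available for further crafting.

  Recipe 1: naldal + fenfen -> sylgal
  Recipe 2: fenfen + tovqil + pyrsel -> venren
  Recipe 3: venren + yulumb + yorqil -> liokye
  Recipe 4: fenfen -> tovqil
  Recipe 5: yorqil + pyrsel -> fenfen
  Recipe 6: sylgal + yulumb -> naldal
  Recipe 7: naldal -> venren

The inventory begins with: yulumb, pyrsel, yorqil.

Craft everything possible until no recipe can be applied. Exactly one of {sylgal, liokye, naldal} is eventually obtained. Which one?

Using Recipe 5, yorqil and pyrsel make fenfen.
Using Recipe 4, fenfen makes tovqil.
Using Recipe 2, fenfen, tovqil, and pyrsel make venren.
venren + yulumb + yorqil -> liokye (Recipe 3).
naldal would need sylgal and yulumb (Recipe 6), but sylgal is never obtained. sylgal would need naldal and fenfen (Recipe 1), but naldal is never obtained.

liokye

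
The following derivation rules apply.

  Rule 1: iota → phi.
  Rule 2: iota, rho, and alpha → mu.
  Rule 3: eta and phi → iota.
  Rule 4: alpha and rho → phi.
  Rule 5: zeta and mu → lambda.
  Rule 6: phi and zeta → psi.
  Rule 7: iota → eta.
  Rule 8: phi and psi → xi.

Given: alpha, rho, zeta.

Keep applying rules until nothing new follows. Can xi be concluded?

Yes

alpha and rho hold, so phi follows (Rule 4).
phi and zeta hold, so psi follows (Rule 6).
From phi and psi, Rule 8 gives xi.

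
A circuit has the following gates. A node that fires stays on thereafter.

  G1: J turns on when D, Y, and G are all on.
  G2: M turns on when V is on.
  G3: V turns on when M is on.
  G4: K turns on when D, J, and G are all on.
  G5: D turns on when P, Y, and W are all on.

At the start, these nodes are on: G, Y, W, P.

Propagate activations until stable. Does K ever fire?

Yes

G5: P, Y, and W on → D on.
G1: D, Y, and G on → J on.
D, J, and G are on, so K turns on (G4).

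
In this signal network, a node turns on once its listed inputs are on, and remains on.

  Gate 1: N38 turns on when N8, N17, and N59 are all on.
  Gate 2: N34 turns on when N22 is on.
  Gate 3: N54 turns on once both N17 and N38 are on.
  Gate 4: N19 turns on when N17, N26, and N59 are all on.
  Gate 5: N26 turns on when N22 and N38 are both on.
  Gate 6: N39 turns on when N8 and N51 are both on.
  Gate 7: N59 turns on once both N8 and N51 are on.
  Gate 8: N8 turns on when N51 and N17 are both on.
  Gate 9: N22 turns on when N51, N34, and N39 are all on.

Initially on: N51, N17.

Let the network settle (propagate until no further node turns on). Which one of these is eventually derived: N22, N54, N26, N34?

Gate 8: N51 and N17 on → N8 on.
Gate 7: N8 and N51 on → N59 on.
Gate 1: N8, N17, and N59 on → N38 on.
N17 and N38 are on, so N54 turns on (Gate 3).
N26 would need N22 and N38 (Gate 5), but N22 never turns on. N22 would need N51, N34, and N39 (Gate 9), but N34 never turns on. N34 would need N22 (Gate 2), but N22 never turns on.

N54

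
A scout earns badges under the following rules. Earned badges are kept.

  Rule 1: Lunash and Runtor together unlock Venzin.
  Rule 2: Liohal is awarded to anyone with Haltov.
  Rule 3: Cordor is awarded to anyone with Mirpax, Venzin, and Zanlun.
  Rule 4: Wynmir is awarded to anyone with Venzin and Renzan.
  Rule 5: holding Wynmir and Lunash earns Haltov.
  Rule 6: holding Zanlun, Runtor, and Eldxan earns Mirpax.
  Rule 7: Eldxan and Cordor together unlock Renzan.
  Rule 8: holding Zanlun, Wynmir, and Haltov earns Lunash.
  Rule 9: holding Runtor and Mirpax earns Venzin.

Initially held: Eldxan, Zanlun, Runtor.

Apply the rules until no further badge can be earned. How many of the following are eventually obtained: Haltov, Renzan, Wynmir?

With Zanlun, Runtor, and Eldxan, Mirpax is earned (Rule 6).
With Runtor and Mirpax, Venzin is earned (Rule 9).
With Mirpax, Venzin, and Zanlun, Cordor is earned (Rule 3).
With Eldxan and Cordor, Renzan is earned (Rule 7).
With Venzin and Renzan, Wynmir is earned (Rule 4).
Haltov would need Wynmir and Lunash (Rule 5), but Lunash is never earned.
Renzan: reached.
Wynmir: reached.
Reached: Renzan and Wynmir — 2 of the 3.

2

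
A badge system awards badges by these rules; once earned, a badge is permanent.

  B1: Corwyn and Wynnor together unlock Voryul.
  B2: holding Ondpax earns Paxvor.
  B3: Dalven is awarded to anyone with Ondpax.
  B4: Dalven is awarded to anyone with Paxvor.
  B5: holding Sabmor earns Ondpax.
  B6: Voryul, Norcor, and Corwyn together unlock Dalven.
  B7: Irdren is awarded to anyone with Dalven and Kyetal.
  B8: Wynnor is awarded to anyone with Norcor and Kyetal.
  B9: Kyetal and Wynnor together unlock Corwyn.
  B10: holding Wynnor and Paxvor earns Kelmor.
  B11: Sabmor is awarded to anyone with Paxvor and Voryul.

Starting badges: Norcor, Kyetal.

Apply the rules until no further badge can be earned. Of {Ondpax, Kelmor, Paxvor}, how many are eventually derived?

Ondpax would need Sabmor (B5), but Sabmor is never earned.
Kelmor would need Wynnor and Paxvor (B10), but Paxvor is never earned.
Paxvor would need Ondpax (B2), but Ondpax is never earned.
None of the 3 are reached.

0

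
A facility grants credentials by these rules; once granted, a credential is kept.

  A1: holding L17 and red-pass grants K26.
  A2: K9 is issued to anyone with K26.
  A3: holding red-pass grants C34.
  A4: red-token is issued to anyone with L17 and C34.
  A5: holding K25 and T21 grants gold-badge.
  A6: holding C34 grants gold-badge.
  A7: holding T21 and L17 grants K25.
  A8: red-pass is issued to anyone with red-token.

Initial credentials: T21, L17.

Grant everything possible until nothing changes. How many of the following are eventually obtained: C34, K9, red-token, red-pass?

C34 would need red-pass (A3), but red-pass is never granted.
K9 would need K26 (A2), but K26 is never granted.
red-token would need L17 and C34 (A4), but C34 is never granted.
red-pass would need red-token (A8), but red-token is never granted.
None of the 4 are reached.

0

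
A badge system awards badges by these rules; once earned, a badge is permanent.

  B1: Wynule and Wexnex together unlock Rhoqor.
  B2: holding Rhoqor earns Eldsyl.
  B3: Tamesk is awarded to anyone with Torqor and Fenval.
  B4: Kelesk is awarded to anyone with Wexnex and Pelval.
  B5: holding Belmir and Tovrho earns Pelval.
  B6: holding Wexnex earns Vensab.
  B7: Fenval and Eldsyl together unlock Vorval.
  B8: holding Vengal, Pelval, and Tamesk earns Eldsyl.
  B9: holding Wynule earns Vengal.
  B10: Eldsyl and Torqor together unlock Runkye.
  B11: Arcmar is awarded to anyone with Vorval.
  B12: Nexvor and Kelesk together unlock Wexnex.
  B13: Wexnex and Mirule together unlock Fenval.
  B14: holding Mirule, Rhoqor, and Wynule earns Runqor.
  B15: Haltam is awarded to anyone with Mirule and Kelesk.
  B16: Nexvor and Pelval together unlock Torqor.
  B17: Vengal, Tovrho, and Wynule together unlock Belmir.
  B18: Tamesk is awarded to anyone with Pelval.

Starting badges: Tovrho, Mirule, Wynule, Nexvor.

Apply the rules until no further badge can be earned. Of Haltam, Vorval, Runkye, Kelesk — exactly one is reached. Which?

With Wynule, Vengal is earned (B9).
With Vengal, Tovrho, and Wynule, Belmir is earned (B17).
With Belmir and Tovrho, Pelval is earned (B5).
With Nexvor and Pelval, Torqor is earned (B16).
With Pelval, Tamesk is earned (B18).
With Vengal, Pelval, and Tamesk, Eldsyl is earned (B8).
With Eldsyl and Torqor, Runkye is earned (B10).
Vorval would need Fenval and Eldsyl (B7), but Fenval is never earned. Kelesk would need Wexnex and Pelval (B4), but Wexnex is never earned. Haltam would need Mirule and Kelesk (B15), but Kelesk is never earned.

Runkye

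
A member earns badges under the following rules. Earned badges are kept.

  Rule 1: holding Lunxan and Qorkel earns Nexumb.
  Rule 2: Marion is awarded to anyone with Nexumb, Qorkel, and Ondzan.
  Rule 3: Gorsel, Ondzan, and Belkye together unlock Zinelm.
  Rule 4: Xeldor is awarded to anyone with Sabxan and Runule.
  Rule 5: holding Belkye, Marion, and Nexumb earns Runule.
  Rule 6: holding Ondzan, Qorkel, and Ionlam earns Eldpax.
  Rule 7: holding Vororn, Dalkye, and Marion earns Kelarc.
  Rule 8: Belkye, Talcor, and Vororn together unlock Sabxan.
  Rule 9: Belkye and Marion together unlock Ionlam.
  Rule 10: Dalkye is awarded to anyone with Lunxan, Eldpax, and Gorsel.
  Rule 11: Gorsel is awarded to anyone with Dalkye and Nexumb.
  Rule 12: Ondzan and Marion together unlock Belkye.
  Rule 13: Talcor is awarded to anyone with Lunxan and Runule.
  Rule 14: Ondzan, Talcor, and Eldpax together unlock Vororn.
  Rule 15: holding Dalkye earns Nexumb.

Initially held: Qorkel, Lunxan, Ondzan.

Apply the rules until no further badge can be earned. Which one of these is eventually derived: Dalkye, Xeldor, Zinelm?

Xeldor

With Lunxan and Qorkel, Nexumb is earned (Rule 1).
With Nexumb, Qorkel, and Ondzan, Marion is earned (Rule 2).
With Ondzan and Marion, Belkye is earned (Rule 12).
With Belkye and Marion, Ionlam is earned (Rule 9).
With Belkye, Marion, and Nexumb, Runule is earned (Rule 5).
With Ondzan, Qorkel, and Ionlam, Eldpax is earned (Rule 6).
With Lunxan and Runule, Talcor is earned (Rule 13).
With Ondzan, Talcor, and Eldpax, Vororn is earned (Rule 14).
With Belkye, Talcor, and Vororn, Sabxan is earned (Rule 8).
With Sabxan and Runule, Xeldor is earned (Rule 4).
Dalkye would need Lunxan, Eldpax, and Gorsel (Rule 10), but Gorsel is never earned. Zinelm would need Gorsel, Ondzan, and Belkye (Rule 3), but Gorsel is never earned.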